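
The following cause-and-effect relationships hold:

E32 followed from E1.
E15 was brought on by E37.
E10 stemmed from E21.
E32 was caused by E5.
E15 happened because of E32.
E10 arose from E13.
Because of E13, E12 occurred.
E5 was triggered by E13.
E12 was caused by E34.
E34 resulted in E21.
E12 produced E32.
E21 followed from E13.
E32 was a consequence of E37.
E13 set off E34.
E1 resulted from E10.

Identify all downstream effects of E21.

Direct effects: E10.
2 steps out: E1.
3 steps out: E32.
4 steps out: E15.
Not reachable from it: E13, E34, E12, E37, E5.

E1, E10, E15, E32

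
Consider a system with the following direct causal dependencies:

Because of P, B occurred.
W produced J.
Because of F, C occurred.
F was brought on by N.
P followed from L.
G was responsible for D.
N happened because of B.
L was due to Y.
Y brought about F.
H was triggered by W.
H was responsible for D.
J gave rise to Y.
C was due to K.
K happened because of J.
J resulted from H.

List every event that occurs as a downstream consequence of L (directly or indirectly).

B, C, F, N, P

Direct effects: P.
2 steps out: B.
3 steps out: N.
4 steps out: F.
5 steps out: C.
Not reachable from it: W, H, D, J, Y, K, G.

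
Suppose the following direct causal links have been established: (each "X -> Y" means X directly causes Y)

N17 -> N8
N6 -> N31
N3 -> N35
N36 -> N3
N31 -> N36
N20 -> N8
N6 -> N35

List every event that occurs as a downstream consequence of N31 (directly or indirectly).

Direct effects: N36.
2 steps out: N3.
3 steps out: N35.
Not reachable from it: N6, N17, N20, N8.

N3, N35, N36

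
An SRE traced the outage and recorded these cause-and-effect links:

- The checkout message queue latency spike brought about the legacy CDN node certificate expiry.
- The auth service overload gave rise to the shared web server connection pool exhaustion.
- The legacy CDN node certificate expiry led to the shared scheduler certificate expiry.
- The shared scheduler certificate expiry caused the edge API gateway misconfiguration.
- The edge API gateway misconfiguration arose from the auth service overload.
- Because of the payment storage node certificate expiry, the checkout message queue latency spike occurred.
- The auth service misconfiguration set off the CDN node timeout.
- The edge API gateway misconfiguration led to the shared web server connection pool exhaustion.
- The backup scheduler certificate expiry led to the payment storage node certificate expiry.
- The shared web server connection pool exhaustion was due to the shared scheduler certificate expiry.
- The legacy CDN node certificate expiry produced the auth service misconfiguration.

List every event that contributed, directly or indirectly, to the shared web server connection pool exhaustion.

Immediate causes of the shared web server connection pool exhaustion: the shared scheduler certificate expiry, the auth service overload, the edge API gateway misconfiguration.
Further upstream: the backup scheduler certificate expiry, the payment storage node certificate expiry, the checkout message queue latency spike, the legacy CDN node certificate expiry.

the auth service overload, the backup scheduler certificate expiry, the checkout message queue latency spike, the edge API gateway misconfiguration, the legacy CDN node certificate expiry, the payment storage node certificate expiry, the shared scheduler certificate expiry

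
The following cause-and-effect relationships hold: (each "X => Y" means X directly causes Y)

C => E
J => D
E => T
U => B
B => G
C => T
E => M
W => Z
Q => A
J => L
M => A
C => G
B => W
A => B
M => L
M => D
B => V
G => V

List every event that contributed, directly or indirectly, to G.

A, B, C, E, M, Q, U

Immediate causes of G: C, B.
Further upstream: E, Q, M, A, U.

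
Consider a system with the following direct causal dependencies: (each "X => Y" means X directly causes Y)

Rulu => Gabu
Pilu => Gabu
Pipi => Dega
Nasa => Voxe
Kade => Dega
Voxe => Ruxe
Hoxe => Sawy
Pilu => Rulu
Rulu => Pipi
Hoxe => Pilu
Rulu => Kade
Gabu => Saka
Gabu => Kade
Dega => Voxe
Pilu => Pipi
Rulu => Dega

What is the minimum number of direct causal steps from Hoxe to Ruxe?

Shortest chain: Hoxe → Pilu → Rulu → Dega → Voxe → Ruxe.

5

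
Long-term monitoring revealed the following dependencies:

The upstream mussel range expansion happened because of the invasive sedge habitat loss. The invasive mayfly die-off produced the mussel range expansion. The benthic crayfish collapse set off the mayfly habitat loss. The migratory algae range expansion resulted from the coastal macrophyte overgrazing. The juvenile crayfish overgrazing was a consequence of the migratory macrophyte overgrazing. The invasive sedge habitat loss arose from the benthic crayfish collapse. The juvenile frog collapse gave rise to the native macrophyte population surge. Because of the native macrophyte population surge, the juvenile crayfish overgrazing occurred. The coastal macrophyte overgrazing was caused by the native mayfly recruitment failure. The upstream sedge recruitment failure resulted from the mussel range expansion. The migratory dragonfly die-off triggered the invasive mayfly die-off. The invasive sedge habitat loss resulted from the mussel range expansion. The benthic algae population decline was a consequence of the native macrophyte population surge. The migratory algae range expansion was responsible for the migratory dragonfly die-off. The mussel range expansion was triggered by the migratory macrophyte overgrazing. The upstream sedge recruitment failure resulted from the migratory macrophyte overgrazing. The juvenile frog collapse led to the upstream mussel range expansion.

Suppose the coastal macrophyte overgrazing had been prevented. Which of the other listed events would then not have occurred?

the invasive mayfly die-off, the migratory algae range expansion, the migratory dragonfly die-off

Downstream of the coastal macrophyte overgrazing: the migratory algae range expansion, the migratory dragonfly die-off, the invasive mayfly die-off, the mussel range expansion, the upstream sedge recruitment failure, the invasive sedge habitat loss, the upstream mussel range expansion.
Of those, still caused via another path: the mussel range expansion, the upstream sedge recruitment failure, the invasive sedge habitat loss, the upstream mussel range expansion.
The remainder have no surviving cause.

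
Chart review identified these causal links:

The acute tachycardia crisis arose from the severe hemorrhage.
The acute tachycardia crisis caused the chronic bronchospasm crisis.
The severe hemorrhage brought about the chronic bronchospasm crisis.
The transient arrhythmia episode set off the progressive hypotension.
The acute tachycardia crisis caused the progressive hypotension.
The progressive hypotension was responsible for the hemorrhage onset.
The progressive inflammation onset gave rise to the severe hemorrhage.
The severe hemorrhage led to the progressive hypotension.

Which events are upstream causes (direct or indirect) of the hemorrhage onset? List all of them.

Immediate cause of the hemorrhage onset: the progressive hypotension.
Further upstream: the progressive inflammation onset, the severe hemorrhage, the acute tachycardia crisis, the transient arrhythmia episode.

the acute tachycardia crisis, the progressive hypotension, the progressive inflammation onset, the severe hemorrhage, the transient arrhythmia episode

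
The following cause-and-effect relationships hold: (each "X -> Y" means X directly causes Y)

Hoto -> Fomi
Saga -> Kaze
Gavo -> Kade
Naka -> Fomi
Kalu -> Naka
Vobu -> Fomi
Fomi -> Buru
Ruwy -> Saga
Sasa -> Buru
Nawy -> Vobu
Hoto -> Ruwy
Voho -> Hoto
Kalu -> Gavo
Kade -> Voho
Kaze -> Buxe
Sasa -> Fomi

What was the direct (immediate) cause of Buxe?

Upstream contributors include Kalu, Gavo, Kade, Voho, Hoto, Ruwy, Saga, but only Kaze feeds directly into Buxe.

Kaze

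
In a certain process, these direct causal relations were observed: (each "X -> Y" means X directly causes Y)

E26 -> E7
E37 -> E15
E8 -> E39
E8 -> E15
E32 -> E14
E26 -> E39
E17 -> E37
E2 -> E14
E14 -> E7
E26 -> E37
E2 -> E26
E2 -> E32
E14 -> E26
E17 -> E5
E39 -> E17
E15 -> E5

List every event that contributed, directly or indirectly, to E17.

E14, E2, E26, E32, E39, E8

Immediate cause of E17: E39.
Further upstream: E2, E32, E14, E26, E8.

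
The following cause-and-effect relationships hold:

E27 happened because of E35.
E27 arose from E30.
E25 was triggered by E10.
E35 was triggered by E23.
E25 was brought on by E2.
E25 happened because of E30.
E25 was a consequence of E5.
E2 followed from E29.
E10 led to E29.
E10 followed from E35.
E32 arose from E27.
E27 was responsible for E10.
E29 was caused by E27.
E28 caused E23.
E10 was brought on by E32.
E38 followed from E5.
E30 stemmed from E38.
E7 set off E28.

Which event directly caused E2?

Upstream contributors include E7, E5, E38, E28, E23, E35, E30, E27, E32, E10, but only E29 feeds directly into E2.

E29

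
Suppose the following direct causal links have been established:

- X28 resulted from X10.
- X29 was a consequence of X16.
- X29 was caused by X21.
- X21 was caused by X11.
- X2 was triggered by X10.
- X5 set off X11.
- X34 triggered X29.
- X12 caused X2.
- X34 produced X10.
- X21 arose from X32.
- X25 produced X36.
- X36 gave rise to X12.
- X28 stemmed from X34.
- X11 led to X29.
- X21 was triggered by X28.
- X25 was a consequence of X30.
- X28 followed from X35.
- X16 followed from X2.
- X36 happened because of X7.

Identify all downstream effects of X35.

Direct effects: X28.
2 steps out: X21.
3 steps out: X29.
Not reachable from it: X34, X30, X10, X25, X7, X5, X36, X12, X32, X2, X16, X11.

X21, X28, X29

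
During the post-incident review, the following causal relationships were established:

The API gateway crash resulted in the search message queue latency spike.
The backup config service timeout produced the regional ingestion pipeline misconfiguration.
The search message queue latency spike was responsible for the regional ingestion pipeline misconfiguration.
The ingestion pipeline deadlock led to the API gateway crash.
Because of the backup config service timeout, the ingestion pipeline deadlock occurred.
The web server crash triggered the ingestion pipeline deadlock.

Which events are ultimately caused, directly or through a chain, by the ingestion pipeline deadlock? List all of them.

Direct effects: the API gateway crash.
2 steps out: the search message queue latency spike.
3 steps out: the regional ingestion pipeline misconfiguration.
Not reachable from it: the backup config service timeout, the web server crash.

the API gateway crash, the regional ingestion pipeline misconfiguration, the search message queue latency spike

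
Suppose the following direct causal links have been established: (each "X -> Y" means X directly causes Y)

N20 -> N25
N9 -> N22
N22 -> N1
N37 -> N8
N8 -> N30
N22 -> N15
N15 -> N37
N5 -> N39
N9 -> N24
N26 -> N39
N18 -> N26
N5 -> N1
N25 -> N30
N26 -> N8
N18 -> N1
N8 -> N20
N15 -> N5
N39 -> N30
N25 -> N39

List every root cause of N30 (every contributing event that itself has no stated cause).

Tracing upstream from N30: N30 ← N8 ← N26 ← N18.
A separate upstream branch: N30 ← N8 ← N37 ← N15 ← N22 ← N9.
Each of those chain origins has no stated cause.

N18, N9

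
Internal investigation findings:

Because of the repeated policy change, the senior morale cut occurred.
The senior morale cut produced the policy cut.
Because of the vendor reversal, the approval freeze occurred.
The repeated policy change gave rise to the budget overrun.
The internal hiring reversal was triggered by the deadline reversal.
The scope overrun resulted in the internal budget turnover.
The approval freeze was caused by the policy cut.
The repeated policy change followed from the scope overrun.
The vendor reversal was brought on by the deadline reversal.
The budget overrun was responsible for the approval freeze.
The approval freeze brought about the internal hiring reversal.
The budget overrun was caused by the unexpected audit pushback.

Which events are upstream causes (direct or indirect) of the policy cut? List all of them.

the repeated policy change, the scope overrun, the senior morale cut

Immediate cause of the policy cut: the senior morale cut.
Further upstream: the scope overrun, the repeated policy change.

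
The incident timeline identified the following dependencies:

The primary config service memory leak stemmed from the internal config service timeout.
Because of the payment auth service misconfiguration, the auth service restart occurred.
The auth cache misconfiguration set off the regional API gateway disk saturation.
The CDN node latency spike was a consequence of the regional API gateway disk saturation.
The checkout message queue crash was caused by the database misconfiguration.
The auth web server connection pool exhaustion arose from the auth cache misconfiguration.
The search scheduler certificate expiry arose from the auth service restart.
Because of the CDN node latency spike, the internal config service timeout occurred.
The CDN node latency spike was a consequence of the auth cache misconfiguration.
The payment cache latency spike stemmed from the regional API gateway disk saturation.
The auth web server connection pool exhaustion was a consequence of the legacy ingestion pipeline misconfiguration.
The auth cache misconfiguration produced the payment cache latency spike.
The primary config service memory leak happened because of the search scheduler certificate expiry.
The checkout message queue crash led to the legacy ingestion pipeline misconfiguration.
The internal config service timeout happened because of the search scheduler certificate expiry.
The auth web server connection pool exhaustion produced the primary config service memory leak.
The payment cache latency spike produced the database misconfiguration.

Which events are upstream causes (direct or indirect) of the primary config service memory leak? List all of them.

Immediate causes of the primary config service memory leak: the search scheduler certificate expiry, the auth web server connection pool exhaustion, the internal config service timeout.
Further upstream: the payment auth service misconfiguration, the auth cache misconfiguration, the regional API gateway disk saturation, the payment cache latency spike, the database misconfiguration, the checkout message queue crash, the legacy ingestion pipeline misconfiguration, the auth service restart, the CDN node latency spike.

the CDN node latency spike, the auth cache misconfiguration, the auth service restart, the auth web server connection pool exhaustion, the checkout message queue crash, the database misconfiguration, the internal config service timeout, the legacy ingestion pipeline misconfiguration, the payment auth service misconfiguration, the payment cache latency spike, the regional API gateway disk saturation, the search scheduler certificate expiry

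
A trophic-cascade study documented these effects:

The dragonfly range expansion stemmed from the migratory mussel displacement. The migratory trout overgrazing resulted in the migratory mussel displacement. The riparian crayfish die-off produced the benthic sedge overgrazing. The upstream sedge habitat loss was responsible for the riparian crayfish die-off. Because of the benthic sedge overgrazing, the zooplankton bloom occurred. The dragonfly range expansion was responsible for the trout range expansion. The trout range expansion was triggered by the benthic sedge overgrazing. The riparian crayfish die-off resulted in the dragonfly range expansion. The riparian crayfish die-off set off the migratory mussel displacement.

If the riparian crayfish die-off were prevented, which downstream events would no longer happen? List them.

the benthic sedge overgrazing, the zooplankton bloom

Downstream of the riparian crayfish die-off: the migratory mussel displacement, the benthic sedge overgrazing, the zooplankton bloom, the dragonfly range expansion, the trout range expansion.
Of those, still caused via another path: the migratory mussel displacement, the dragonfly range expansion, the trout range expansion.
The remainder have no surviving cause.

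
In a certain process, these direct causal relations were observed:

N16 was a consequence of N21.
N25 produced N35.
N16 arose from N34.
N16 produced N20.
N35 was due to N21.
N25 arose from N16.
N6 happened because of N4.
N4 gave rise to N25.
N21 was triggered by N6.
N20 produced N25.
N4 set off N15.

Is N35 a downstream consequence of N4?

There is a causal chain: N4 → N25 → N35.

Yes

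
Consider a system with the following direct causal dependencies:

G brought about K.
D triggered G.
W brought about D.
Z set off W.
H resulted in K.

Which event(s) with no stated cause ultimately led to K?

H, Z

Tracing upstream from K: K ← G ← D ← W ← Z.
A separate upstream branch: K ← H.
Each of those chain origins has no stated cause.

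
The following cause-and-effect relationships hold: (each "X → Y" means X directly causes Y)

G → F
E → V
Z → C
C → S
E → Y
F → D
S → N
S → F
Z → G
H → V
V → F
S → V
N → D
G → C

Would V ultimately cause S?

V leads to F, D; S is not among them.

No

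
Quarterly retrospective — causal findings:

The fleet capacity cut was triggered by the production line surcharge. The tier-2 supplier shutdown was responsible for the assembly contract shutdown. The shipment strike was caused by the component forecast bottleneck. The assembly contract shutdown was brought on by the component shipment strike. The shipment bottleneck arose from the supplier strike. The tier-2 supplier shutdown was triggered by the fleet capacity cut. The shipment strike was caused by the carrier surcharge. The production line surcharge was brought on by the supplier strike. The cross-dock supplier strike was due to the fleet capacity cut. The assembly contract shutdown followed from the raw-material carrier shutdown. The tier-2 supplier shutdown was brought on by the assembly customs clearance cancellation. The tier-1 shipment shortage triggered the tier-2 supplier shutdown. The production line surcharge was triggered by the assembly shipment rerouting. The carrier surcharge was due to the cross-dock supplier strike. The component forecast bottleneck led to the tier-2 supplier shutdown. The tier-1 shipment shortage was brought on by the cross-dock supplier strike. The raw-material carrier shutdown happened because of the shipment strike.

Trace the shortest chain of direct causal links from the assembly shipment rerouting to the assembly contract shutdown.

the assembly shipment rerouting → the production line surcharge → the fleet capacity cut → the tier-2 supplier shutdown → the assembly contract shutdown

the assembly shipment rerouting → the production line surcharge
the production line surcharge → the fleet capacity cut
the fleet capacity cut → the tier-2 supplier shutdown
the tier-2 supplier shutdown → the assembly contract shutdown
Length: 4 steps.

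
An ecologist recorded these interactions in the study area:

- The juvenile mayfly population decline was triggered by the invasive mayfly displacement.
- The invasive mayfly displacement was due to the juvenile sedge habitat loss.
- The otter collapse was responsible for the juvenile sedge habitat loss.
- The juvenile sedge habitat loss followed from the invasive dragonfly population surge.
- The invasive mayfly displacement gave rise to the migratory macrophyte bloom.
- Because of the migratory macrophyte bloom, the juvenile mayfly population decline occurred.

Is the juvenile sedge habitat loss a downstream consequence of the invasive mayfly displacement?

The invasive mayfly displacement leads to the migratory macrophyte bloom, the juvenile mayfly population decline; the juvenile sedge habitat loss is not among them.

No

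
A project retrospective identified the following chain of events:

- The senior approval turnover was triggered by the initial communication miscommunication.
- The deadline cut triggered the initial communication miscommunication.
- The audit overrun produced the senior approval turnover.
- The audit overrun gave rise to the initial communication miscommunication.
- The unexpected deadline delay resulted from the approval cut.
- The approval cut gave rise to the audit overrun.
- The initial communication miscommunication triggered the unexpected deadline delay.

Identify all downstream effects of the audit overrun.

Direct effects: the initial communication miscommunication, the senior approval turnover.
2 steps out: the unexpected deadline delay.
Not reachable from it: the approval cut, the deadline cut.

the initial communication miscommunication, the senior approval turnover, the unexpected deadline delay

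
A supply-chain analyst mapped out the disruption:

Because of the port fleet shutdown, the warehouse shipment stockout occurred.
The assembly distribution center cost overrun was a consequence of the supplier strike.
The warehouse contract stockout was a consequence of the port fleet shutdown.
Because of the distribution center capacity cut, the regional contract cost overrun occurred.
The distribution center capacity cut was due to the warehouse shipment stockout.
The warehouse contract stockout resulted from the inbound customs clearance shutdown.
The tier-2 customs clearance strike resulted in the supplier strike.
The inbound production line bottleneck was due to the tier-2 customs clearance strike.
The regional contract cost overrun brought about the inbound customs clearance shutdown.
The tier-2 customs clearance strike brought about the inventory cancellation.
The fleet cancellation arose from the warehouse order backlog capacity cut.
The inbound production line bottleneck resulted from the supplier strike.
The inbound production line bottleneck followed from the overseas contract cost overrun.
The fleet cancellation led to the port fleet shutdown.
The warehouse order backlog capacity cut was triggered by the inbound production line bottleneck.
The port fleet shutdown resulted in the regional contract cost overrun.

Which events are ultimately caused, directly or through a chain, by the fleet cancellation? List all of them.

the distribution center capacity cut, the inbound customs clearance shutdown, the port fleet shutdown, the regional contract cost overrun, the warehouse contract stockout, the warehouse shipment stockout

Direct effects: the port fleet shutdown.
2 steps out: the warehouse shipment stockout, the regional contract cost overrun, the warehouse contract stockout.
3 steps out: the distribution center capacity cut, the inbound customs clearance shutdown.
Not reachable from it: the tier-2 customs clearance strike, the inventory cancellation, the supplier strike, the overseas contract cost overrun, the assembly distribution center cost overrun, the inbound production line bottleneck, the warehouse order backlog capacity cut.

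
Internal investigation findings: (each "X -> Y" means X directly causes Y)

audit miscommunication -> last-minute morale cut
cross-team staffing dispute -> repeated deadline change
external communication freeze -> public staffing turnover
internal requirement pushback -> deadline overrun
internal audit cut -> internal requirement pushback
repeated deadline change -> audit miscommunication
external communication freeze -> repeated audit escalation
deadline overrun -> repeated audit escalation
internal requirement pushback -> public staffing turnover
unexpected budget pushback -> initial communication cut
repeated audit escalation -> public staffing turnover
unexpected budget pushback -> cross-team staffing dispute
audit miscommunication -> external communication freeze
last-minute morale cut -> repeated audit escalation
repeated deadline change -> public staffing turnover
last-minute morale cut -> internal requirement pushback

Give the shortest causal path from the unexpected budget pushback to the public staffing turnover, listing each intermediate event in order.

the unexpected budget pushback → the cross-team staffing dispute
the cross-team staffing dispute → the repeated deadline change
the repeated deadline change → the public staffing turnover
Length: 3 steps.

the unexpected budget pushback → the cross-team staffing dispute → the repeated deadline change → the public staffing turnover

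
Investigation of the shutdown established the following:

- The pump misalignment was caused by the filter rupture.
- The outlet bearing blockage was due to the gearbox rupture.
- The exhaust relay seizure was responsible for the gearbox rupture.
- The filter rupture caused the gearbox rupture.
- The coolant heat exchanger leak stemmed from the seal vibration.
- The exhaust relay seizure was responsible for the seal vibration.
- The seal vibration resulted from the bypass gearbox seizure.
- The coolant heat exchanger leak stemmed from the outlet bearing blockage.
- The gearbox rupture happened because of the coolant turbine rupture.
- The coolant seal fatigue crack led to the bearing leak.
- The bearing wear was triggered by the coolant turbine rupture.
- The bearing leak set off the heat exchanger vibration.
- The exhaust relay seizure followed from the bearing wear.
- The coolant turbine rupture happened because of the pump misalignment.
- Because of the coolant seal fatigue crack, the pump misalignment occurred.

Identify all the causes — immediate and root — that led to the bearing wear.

Immediate cause of the bearing wear: the coolant turbine rupture.
Further upstream: the coolant seal fatigue crack, the filter rupture, the pump misalignment.

the coolant seal fatigue crack, the coolant turbine rupture, the filter rupture, the pump misalignment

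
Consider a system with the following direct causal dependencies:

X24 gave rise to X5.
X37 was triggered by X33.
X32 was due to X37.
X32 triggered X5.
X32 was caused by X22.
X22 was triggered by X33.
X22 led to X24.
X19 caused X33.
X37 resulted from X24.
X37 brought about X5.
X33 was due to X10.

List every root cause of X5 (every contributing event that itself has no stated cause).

Tracing upstream from X5: X5 ← X37 ← X33 ← X10.
A separate upstream branch: X5 ← X37 ← X33 ← X19.
Each of those chain origins has no stated cause.

X10, X19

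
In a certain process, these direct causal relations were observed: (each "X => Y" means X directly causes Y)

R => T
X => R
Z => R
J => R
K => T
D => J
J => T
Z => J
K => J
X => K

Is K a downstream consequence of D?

No

D leads to J, R, T; K is not among them.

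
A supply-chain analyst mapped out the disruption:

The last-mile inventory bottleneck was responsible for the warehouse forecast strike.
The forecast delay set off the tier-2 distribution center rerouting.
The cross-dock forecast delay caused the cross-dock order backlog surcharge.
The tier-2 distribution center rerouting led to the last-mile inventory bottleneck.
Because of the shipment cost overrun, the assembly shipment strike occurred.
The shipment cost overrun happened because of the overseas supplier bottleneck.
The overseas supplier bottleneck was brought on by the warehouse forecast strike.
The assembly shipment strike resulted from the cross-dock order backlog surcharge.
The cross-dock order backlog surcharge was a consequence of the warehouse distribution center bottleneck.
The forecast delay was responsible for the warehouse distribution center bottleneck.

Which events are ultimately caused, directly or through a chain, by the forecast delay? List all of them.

Direct effects: the warehouse distribution center bottleneck, the tier-2 distribution center rerouting.
2 steps out: the last-mile inventory bottleneck, the cross-dock order backlog surcharge.
3 steps out: the warehouse forecast strike, the assembly shipment strike.
4 steps out: the overseas supplier bottleneck.
5 steps out: the shipment cost overrun.
Not reachable from it: the cross-dock forecast delay.

the assembly shipment strike, the cross-dock order backlog surcharge, the last-mile inventory bottleneck, the overseas supplier bottleneck, the shipment cost overrun, the tier-2 distribution center rerouting, the warehouse distribution center bottleneck, the warehouse forecast strike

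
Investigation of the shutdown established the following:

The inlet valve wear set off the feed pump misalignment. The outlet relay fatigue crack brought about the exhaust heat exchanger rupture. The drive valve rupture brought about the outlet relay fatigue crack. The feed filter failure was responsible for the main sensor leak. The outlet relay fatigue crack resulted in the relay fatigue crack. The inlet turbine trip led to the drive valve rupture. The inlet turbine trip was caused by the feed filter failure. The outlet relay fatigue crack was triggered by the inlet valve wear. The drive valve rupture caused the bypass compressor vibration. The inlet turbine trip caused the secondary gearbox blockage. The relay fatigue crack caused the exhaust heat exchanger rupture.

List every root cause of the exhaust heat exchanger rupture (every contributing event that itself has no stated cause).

Tracing upstream from the exhaust heat exchanger rupture: the exhaust heat exchanger rupture ← the outlet relay fatigue crack ← the inlet valve wear.
A separate upstream branch: the exhaust heat exchanger rupture ← the outlet relay fatigue crack ← the drive valve rupture ← the inlet turbine trip ← the feed filter failure.
Each of those chain origins has no stated cause.

the feed filter failure, the inlet valve wear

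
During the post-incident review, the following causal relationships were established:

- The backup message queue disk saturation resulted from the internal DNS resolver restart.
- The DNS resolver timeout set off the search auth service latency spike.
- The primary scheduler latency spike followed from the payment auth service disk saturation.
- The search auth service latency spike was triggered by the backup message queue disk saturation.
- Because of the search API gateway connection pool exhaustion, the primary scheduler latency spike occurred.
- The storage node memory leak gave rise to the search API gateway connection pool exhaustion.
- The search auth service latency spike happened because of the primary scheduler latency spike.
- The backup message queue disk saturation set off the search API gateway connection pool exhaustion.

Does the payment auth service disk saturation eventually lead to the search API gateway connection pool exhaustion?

No

The payment auth service disk saturation leads to the primary scheduler latency spike, the search auth service latency spike; the search API gateway connection pool exhaustion is not among them.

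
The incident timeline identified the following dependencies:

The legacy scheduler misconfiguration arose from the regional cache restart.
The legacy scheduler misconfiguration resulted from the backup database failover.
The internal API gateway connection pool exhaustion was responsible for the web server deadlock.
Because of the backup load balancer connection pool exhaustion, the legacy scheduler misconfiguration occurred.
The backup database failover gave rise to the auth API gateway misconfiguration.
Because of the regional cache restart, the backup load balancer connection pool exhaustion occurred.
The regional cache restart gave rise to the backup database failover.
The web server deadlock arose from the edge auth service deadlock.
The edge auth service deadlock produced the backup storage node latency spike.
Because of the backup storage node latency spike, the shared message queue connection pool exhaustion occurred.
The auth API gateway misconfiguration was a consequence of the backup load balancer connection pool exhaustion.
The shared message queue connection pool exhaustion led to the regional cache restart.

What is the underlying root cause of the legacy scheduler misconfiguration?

the edge auth service deadlock

Tracing upstream from the legacy scheduler misconfiguration: the legacy scheduler misconfiguration ← the regional cache restart ← the shared message queue connection pool exhaustion ← the backup storage node latency spike ← the edge auth service deadlock.
The edge auth service deadlock has no stated cause, so it is the root.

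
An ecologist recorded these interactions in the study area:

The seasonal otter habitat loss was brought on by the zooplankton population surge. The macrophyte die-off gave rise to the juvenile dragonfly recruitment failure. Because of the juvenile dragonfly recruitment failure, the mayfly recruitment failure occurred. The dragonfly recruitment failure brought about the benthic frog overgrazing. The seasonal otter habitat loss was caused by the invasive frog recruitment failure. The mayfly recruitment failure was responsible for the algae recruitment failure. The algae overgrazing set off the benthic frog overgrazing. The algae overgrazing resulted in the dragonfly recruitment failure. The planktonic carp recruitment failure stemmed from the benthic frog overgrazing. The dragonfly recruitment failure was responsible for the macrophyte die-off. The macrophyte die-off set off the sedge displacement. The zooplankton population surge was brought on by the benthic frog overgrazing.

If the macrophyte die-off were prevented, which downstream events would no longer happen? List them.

the algae recruitment failure, the juvenile dragonfly recruitment failure, the mayfly recruitment failure, the sedge displacement

Downstream of the macrophyte die-off: the juvenile dragonfly recruitment failure, the mayfly recruitment failure, the algae recruitment failure, the sedge displacement.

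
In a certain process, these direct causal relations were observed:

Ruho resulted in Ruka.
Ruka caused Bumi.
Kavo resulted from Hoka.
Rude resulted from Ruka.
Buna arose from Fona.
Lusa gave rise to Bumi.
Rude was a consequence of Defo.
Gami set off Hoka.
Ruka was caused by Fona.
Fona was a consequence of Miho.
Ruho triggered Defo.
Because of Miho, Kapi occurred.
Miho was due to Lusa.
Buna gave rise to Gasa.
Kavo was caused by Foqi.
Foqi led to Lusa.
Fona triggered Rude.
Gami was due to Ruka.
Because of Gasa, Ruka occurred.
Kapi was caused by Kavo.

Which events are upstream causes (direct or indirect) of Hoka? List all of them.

Buna, Fona, Foqi, Gami, Gasa, Lusa, Miho, Ruho, Ruka

Immediate cause of Hoka: Gami.
Further upstream: Foqi, Lusa, Miho, Fona, Buna, Gasa, Ruho, Ruka.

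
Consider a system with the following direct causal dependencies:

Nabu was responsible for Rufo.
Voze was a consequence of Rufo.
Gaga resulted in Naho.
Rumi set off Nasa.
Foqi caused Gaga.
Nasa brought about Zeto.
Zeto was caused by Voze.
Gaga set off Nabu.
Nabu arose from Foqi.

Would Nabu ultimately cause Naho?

No

Nabu leads to Rufo, Voze, Zeto; Naho is not among them.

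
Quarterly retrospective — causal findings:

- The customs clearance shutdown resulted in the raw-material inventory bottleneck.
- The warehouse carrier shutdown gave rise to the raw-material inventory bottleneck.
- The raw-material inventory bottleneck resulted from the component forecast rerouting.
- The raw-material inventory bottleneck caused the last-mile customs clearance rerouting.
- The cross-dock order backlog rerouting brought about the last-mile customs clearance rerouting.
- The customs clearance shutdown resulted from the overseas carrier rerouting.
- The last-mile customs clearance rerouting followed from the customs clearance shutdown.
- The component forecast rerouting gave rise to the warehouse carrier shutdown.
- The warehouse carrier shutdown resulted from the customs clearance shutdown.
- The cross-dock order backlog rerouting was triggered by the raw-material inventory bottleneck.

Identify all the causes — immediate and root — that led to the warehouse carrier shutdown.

the component forecast rerouting, the customs clearance shutdown, the overseas carrier rerouting

Immediate causes of the warehouse carrier shutdown: the component forecast rerouting, the customs clearance shutdown.
Further upstream: the overseas carrier rerouting.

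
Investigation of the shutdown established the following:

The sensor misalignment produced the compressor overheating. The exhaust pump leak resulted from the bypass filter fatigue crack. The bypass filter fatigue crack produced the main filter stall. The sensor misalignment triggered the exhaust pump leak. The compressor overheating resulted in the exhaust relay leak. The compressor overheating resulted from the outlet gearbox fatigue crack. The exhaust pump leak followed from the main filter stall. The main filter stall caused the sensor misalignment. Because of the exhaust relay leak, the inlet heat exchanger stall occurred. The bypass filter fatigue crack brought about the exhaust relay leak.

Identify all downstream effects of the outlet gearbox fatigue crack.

Direct effects: the compressor overheating.
2 steps out: the exhaust relay leak.
3 steps out: the inlet heat exchanger stall.
Not reachable from it: the bypass filter fatigue crack, the main filter stall, the sensor misalignment, the exhaust pump leak.

the compressor overheating, the exhaust relay leak, the inlet heat exchanger stall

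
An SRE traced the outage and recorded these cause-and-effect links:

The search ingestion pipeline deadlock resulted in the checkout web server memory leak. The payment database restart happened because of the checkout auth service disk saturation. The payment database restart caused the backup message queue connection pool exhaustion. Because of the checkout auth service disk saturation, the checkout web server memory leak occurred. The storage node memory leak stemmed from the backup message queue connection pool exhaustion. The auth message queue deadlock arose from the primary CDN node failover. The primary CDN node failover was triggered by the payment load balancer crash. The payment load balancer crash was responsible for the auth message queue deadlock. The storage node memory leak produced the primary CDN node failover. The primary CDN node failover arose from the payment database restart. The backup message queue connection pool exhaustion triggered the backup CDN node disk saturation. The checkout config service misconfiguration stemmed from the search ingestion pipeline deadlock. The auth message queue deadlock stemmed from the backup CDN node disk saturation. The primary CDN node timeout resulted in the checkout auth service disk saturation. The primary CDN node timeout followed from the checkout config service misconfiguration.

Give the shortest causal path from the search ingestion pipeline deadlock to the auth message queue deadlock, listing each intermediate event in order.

the search ingestion pipeline deadlock → the checkout config service misconfiguration
the checkout config service misconfiguration → the primary CDN node timeout
the primary CDN node timeout → the checkout auth service disk saturation
the checkout auth service disk saturation → the payment database restart
the payment database restart → the primary CDN node failover
the primary CDN node failover → the auth message queue deadlock
Length: 6 steps.

the search ingestion pipeline deadlock → the checkout config service misconfiguration → the primary CDN node timeout → the checkout auth service disk saturation → the payment database restart → the primary CDN node failover → the auth message queue deadlock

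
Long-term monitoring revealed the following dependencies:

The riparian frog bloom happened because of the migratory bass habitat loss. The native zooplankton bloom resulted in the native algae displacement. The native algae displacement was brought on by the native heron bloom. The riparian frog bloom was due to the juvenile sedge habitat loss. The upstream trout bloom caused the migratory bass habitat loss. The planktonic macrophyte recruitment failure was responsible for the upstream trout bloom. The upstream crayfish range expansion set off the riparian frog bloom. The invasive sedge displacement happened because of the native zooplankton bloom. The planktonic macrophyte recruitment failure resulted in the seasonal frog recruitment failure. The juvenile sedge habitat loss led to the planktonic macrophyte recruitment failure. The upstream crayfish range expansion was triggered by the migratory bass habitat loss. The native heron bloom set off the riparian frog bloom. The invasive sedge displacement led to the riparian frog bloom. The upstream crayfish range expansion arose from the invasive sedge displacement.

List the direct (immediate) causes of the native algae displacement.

the native heron bloom, the native zooplankton bloom

the native heron bloom, the native zooplankton bloom → the native algae displacement with nothing further upstream stated.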